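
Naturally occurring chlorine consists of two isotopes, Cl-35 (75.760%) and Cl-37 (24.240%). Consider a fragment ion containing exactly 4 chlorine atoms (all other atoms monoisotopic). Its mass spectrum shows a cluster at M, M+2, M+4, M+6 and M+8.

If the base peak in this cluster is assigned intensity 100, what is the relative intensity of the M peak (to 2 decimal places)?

(0.75760 + 0.24240)^4 gives M 0.3294, M+2 0.4216, M+4 0.2023, M+6 0.0432, M+8 0.0035; the largest is M+2.
P(M+2) = C(4,1) × 0.75760^3 × 0.24240^1 = 4 × 0.4348304 × 0.2424 = 0.421612 (base)
P(M) = C(4,0) × 0.75760^4 × 0.24240^0 = 1 × 0.32942751 × 1.0000 = 0.329428
Relative intensity = 0.329428 / 0.421612 × 100 = 78.14

78.14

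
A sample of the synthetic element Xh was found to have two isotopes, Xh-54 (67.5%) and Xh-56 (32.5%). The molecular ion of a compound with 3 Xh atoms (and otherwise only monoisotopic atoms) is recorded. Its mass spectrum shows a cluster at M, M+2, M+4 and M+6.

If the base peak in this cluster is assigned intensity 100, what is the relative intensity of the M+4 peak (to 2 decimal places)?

(0.675 + 0.325)^3 gives M 0.3075, M+2 0.4442, M+4 0.2139, M+6 0.0343; the largest is M+2.
P(M+2) = C(3,1) × 0.675^2 × 0.325^1 = 3 × 0.455625 × 0.3250 = 0.444234 (base)
P(M+4) = C(3,2) × 0.675^1 × 0.325^2 = 3 × 0.6750 × 0.105625 = 0.213891
Relative intensity = 0.213891 / 0.444234 × 100 = 48.15

48.15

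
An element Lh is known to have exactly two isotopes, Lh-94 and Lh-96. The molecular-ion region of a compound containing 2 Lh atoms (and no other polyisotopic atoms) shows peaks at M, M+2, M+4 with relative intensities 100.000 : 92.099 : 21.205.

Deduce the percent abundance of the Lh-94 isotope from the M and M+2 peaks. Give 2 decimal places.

68.47%

Write p for the Lh-94 fraction. I(M+2)/I(M) = [C(2,1)·p^1·(1−p)] / p^2 = 2·(1−p)/p = 92.099/100.000 = 0.9210
(1−p)/p = 0.9210/2 = 0.4605  ⇒  p = 1/(1 + 0.4605) = 0.6847
Lh-94: 68.47%, Lh-96: 31.53%.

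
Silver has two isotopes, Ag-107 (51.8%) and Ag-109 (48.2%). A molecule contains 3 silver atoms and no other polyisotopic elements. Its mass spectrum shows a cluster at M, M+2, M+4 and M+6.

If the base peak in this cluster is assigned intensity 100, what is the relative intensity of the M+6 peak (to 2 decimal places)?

Term probabilities: M 0.1390, M+2 0.3880, M+4 0.3610, M+6 0.1120. Base peak = M+2.
P(M+2) = C(3,1) × 0.518^2 × 0.482^1 = 3 × 0.268324 × 0.4820 = 0.387997 (base)
P(M+6) = C(3,3) × 0.518^0 × 0.482^3 = 1 × 1.0000 × 0.11198017 = 0.111980
Relative intensity = 0.111980 / 0.387997 × 100 = 28.86

28.86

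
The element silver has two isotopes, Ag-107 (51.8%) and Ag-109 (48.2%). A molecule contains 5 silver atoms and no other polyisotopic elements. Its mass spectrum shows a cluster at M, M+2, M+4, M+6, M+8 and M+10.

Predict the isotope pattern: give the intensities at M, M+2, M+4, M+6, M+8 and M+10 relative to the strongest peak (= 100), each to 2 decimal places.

11.55 : 53.73 : 100.00 : 93.05 : 43.29 : 8.06

Expanding (0.518 + 0.482)^5:
P(M) = 0.518^5 = 0.037295
P(M+2) = 5 × 0.518^4 × 0.482^1 = 0.173515
P(M+4) = 10 × 0.518^3 × 0.482^2 = 0.322911
P(M+6) = 10 × 0.518^2 × 0.482^3 = 0.300470
P(M+8) = 5 × 0.518^1 × 0.482^4 = 0.139794
P(M+10) = 0.482^5 = 0.026016
The M+4 peak is largest (0.322911); scaling to 100 gives 11.55 : 53.73 : 100.00 : 93.05 : 43.29 : 8.06.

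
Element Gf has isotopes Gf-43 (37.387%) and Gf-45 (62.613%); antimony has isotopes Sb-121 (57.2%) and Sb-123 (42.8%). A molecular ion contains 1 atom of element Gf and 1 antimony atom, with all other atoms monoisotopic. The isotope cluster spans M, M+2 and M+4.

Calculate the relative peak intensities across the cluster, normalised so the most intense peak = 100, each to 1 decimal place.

Element Gf pattern (n=1): 0.37387 : 0.62613
Antimony pattern (n=1): 0.5720 : 0.4280
Convolve the two distributions (both contribute in 2-u steps):
  M: 0.37387×0.5720 = 0.213854
  M+2: 0.37387×0.4280 + 0.62613×0.5720 = 0.518163
  M+4: 0.62613×0.4280 = 0.267984
Scale to base peak (0.518163) = 100: 41.3 : 100.0 : 51.7

41.3 : 100.0 : 51.7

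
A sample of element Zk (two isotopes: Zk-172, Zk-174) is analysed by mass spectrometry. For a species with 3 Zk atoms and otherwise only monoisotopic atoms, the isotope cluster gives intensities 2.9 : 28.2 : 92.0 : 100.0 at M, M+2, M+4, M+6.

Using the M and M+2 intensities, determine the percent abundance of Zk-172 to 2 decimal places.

23.58%

Write p for the Zk-172 fraction. I(M+2)/I(M) = [C(3,1)·p^2·(1−p)] / p^3 = 3·(1−p)/p = 28.2/2.9 = 9.7241
(1−p)/p = 9.7241/3 = 3.2414  ⇒  p = 1/(1 + 3.2414) = 0.2358
Zk-172: 23.58%, Zk-174: 76.42%.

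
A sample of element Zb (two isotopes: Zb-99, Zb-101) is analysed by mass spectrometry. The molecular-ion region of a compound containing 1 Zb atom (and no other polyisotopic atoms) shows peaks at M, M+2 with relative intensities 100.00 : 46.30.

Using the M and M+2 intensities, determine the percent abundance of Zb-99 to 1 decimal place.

68.4%

Write p for the Zb-99 fraction. I(M+2)/I(M) = [C(1,1)·p^0·(1−p)] / p^1 = 1·(1−p)/p = 46.30/100.00 = 0.4630
(1−p)/p = 0.4630/1 = 0.4630  ⇒  p = 1/(1 + 0.4630) = 0.6835
Zb-99: 68.4%, Zb-101: 31.6%.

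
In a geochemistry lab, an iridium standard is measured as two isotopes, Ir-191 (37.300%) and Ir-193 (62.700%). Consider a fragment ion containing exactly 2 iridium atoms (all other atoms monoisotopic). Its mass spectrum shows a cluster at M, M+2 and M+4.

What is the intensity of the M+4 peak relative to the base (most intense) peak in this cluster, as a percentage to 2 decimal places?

84.05%

Binomial terms of (0.37300 + 0.62700)^2: M 0.1391, M+2 0.4677, M+4 0.3931 → M+2 is the base peak.
P(M+2) = C(2,1) × 0.37300^1 × 0.62700^1 = 2 × 0.3730 × 0.6270 = 0.467742 (base)
P(M+4) = C(2,2) × 0.37300^0 × 0.62700^2 = 1 × 1.0000 × 0.393129 = 0.393129
Relative intensity = 0.393129 / 0.467742 × 100 = 84.05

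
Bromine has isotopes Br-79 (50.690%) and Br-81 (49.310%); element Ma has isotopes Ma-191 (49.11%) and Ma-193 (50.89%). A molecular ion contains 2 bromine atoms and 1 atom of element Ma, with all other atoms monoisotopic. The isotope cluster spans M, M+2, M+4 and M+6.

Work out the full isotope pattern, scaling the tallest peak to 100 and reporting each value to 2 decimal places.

33.54 : 100.00 : 99.35 : 32.89

Bromine pattern (n=2): 0.25694761 : 0.49990478 : 0.24314761
Element Ma pattern (n=1): 0.4911 : 0.5089
Convolve the two distributions (both contribute in 2-u steps):
  M: 0.25694761×0.4911 = 0.126187
  M+2: 0.25694761×0.5089 + 0.49990478×0.4911 = 0.376264
  M+4: 0.49990478×0.5089 + 0.24314761×0.4911 = 0.373811
  M+6: 0.24314761×0.5089 = 0.123738
Scale to base peak (0.376264) = 100: 33.54 : 100.00 : 99.35 : 32.89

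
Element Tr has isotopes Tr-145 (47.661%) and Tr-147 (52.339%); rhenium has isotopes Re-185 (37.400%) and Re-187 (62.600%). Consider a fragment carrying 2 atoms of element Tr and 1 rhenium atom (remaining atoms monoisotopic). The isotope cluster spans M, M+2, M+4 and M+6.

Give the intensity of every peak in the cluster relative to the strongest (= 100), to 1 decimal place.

Element Tr pattern (n=2): 0.22715709 : 0.49890582 : 0.27393709
Rhenium pattern (n=1): 0.3740 : 0.6260
Convolve the two distributions (both contribute in 2-u steps):
  M: 0.22715709×0.3740 = 0.084957
  M+2: 0.22715709×0.6260 + 0.49890582×0.3740 = 0.328791
  M+4: 0.49890582×0.6260 + 0.27393709×0.3740 = 0.414768
  M+6: 0.27393709×0.6260 = 0.171485
Scale to base peak (0.414768) = 100: 20.5 : 79.3 : 100.0 : 41.3

20.5 : 79.3 : 100.0 : 41.3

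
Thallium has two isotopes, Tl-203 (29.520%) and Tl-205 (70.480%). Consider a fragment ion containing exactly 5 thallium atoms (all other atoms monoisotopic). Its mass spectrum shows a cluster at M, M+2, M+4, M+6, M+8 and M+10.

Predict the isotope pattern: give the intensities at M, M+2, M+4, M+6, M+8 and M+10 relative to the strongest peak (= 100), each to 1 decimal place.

0.6 : 7.3 : 35.1 : 83.8 : 100.0 : 47.8

Each Tl atom is independently Tl-203 (p = 0.29520) or Tl-205 (q = 0.70480); the cluster is the binomial expansion (p + q)^5.
P(M) = 0.29520^5 = 0.002242
P(M+2) = 5 × 0.29520^4 × 0.70480^1 = 0.026761
P(M+4) = 10 × 0.29520^3 × 0.70480^2 = 0.127785
P(M+6) = 10 × 0.29520^2 × 0.70480^3 = 0.305092
P(M+8) = 5 × 0.29520^1 × 0.70480^4 = 0.364208
P(M+10) = 0.70480^5 = 0.173912
The M+8 peak is largest (0.364208); scaling to 100 gives 0.6 : 7.3 : 35.1 : 83.8 : 100.0 : 47.8.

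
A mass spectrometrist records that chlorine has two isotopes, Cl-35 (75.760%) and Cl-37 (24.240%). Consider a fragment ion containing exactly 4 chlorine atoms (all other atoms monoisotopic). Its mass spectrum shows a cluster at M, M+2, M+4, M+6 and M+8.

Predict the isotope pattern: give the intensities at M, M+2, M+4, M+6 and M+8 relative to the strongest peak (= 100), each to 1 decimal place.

78.1 : 100.0 : 48.0 : 10.2 : 0.8

Expanding (0.75760 + 0.24240)^4:
P(M) = 0.75760^4 = 0.329428
P(M+2) = 4 × 0.75760^3 × 0.24240^1 = 0.421612
P(M+4) = 6 × 0.75760^2 × 0.24240^2 = 0.202347
P(M+6) = 4 × 0.75760^1 × 0.24240^3 = 0.043162
P(M+8) = 0.24240^4 = 0.003452
The M+2 peak is largest (0.421612); scaling to 100 gives 78.1 : 100.0 : 48.0 : 10.2 : 0.8.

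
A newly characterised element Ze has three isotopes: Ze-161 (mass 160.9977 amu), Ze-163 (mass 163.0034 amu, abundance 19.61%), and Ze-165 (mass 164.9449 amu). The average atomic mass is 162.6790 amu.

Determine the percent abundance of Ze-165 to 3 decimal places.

Let x and y be the fractions of Ze-161 and Ze-165. Then x + y = 1 − 0.1961 = 0.8039 and 160.9977x + 164.9449y = 162.6790 − 0.1961×163.0034 = 130.71403326.
Substituting: 160.9977x + 164.9449(0.8039 − x) = 130.71403326
(160.9977 − 164.9449)x = -1.88517185  ⇒  x = 0.47760, y = 0.32630
Ze-161: 47.760%, Ze-165: 32.630%.

32.630%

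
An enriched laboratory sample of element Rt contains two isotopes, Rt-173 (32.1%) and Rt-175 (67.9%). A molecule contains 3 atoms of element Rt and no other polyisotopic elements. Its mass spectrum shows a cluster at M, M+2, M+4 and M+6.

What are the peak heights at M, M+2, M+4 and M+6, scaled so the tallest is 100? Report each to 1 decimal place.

Each Rt atom is independently Rt-173 (p = 0.321) or Rt-175 (q = 0.679); the cluster is the binomial expansion (p + q)^3.
P(M) = 0.321^3 = 0.033076
P(M+2) = 3 × 0.321^2 × 0.679^1 = 0.209895
P(M+4) = 3 × 0.321^1 × 0.679^2 = 0.443982
P(M+6) = 0.679^3 = 0.313047
The M+4 peak is largest (0.443982); scaling to 100 gives 7.4 : 47.3 : 100.0 : 70.5.

7.4 : 47.3 : 100.0 : 70.5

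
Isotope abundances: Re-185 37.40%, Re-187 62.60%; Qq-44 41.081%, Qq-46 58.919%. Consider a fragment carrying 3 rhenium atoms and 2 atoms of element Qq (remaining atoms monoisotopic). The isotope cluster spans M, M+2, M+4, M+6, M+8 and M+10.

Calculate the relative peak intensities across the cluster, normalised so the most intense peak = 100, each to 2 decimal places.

2.56 : 20.16 : 63.55 : 100.00 : 78.56 : 24.65

Rhenium pattern (n=3): 0.05231362 : 0.26268713 : 0.43968487 : 0.24531438
Element Qq pattern (n=2): 0.16876486 : 0.48409029 : 0.34714486
Convolve the two distributions (both contribute in 2-u steps):
  M: 0.05231362×0.16876486 = 0.008829
  M+2: 0.05231362×0.48409029 + 0.26268713×0.16876486 = 0.069657
  M+4: 0.05231362×0.34714486 + 0.26268713×0.48409029 + 0.43968487×0.16876486 = 0.219528
  M+6: 0.26268713×0.34714486 + 0.43968487×0.48409029 + 0.24531438×0.16876486 = 0.345438
  M+8: 0.43968487×0.34714486 + 0.24531438×0.48409029 = 0.271389
  M+10: 0.24531438×0.34714486 = 0.085160
Scale to base peak (0.345438) = 100: 2.56 : 20.16 : 63.55 : 100.00 : 78.56 : 24.65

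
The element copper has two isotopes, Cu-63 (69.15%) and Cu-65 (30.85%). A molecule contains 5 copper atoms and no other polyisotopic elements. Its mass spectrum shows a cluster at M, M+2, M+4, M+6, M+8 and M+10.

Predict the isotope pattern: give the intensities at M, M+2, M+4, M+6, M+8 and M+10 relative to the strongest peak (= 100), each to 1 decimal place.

44.8 : 100.0 : 89.2 : 39.8 : 8.9 : 0.8

Each Cu atom is independently Cu-63 (p = 0.6915) or Cu-65 (q = 0.3085); the cluster is the binomial expansion (p + q)^5.
P(M) = 0.6915^5 = 0.158111
P(M+2) = 5 × 0.6915^4 × 0.3085^1 = 0.352691
P(M+4) = 10 × 0.6915^3 × 0.3085^2 = 0.314693
P(M+6) = 10 × 0.6915^2 × 0.3085^3 = 0.140394
P(M+8) = 5 × 0.6915^1 × 0.3085^4 = 0.031317
P(M+10) = 0.3085^5 = 0.002794
The M+2 peak is largest (0.352691); scaling to 100 gives 44.8 : 100.0 : 89.2 : 39.8 : 8.9 : 0.8.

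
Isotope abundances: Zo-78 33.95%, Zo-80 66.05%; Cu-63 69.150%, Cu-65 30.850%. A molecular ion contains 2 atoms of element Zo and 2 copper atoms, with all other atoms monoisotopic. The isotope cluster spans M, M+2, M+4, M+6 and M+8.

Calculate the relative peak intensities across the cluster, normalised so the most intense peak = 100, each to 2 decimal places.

Element Zo pattern (n=2): 0.11526025 : 0.4484795 : 0.43626025
Copper pattern (n=2): 0.47817225 : 0.4266555 : 0.09517225
Convolve the two distributions (both contribute in 2-u steps):
  M: 0.11526025×0.47817225 = 0.055114
  M+2: 0.11526025×0.4266555 + 0.4484795×0.47817225 = 0.263627
  M+4: 0.11526025×0.09517225 + 0.4484795×0.4266555 + 0.43626025×0.47817225 = 0.410923
  M+6: 0.4484795×0.09517225 + 0.43626025×0.4266555 = 0.228816
  M+8: 0.43626025×0.09517225 = 0.041520
Scale to base peak (0.410923) = 100: 13.41 : 64.15 : 100.00 : 55.68 : 10.10

13.41 : 64.15 : 100.00 : 55.68 : 10.10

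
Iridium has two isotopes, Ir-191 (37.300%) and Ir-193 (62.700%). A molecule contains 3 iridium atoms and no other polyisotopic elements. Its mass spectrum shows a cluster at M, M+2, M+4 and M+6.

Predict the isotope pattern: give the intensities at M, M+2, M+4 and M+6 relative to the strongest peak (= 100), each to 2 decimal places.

11.80 : 59.49 : 100.00 : 56.03

The 3 Ir atoms are independent, so intensities follow the terms of (0.37300 + 0.62700)^3.
P(M) = 0.37300^3 = 0.051895
P(M+2) = 3 × 0.37300^2 × 0.62700^1 = 0.261702
P(M+4) = 3 × 0.37300^1 × 0.62700^2 = 0.439911
P(M+6) = 0.62700^3 = 0.246492
The M+4 peak is largest (0.439911); scaling to 100 gives 11.80 : 59.49 : 100.00 : 56.03.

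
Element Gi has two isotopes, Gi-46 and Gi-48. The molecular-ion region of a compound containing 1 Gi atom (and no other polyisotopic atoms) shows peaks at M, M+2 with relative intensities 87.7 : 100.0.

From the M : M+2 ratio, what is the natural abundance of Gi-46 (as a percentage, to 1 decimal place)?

46.7%

Let p = fractional abundance of Gi-46. I(M+2)/I(M) = [C(1,1)·p^0·(1−p)] / p^1 = 1·(1−p)/p = 100.0/87.7 = 1.1403
(1−p)/p = 1.1403/1 = 1.1403  ⇒  p = 1/(1 + 1.1403) = 0.4672
Gi-46: 46.7%, Gi-48: 53.3%.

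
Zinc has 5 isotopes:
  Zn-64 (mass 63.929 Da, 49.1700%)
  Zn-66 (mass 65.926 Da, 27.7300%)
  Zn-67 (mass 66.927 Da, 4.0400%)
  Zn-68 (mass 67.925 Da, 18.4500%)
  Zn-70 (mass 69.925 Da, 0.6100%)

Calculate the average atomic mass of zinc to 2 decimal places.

65.38 Da

Weight each isotope mass by its fractional abundance: 0.491700 × 63.929 + 0.277300 × 65.926 + 0.040400 × 66.927 + 0.184500 × 67.925 + 0.006100 × 69.925
= 31.4339 + 18.2813 + 2.7039 + 12.5322 + 0.4265 = 65.3778 Da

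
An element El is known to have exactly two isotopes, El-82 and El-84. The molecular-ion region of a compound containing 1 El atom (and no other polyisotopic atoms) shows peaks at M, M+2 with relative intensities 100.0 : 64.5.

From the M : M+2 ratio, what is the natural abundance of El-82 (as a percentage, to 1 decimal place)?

60.8%

Let p = fractional abundance of El-82. I(M+2)/I(M) = [C(1,1)·p^0·(1−p)] / p^1 = 1·(1−p)/p = 64.5/100.0 = 0.6450
(1−p)/p = 0.6450/1 = 0.6450  ⇒  p = 1/(1 + 0.6450) = 0.6079
El-82: 60.8%, El-84: 39.2%.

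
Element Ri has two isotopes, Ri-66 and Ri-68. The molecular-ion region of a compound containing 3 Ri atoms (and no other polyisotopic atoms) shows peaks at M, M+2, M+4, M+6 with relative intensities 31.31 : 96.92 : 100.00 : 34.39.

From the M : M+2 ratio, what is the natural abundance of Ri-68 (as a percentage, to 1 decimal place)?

Let p = fractional abundance of Ri-66. I(M+2)/I(M) = [C(3,1)·p^2·(1−p)] / p^3 = 3·(1−p)/p = 96.92/31.31 = 3.0955
(1−p)/p = 3.0955/3 = 1.0318  ⇒  p = 1/(1 + 1.0318) = 0.4922
Ri-66: 49.2%, Ri-68: 50.8%.

50.8%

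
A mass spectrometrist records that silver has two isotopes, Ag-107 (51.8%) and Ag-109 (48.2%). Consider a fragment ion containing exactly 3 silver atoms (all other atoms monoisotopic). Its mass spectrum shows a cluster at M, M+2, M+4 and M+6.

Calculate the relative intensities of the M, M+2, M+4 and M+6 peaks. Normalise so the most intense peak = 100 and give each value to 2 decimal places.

35.82 : 100.00 : 93.05 : 28.86

Each Ag atom is independently Ag-107 (p = 0.518) or Ag-109 (q = 0.482); the cluster is the binomial expansion (p + q)^3.
P(M) = 0.518^3 = 0.138992
P(M+2) = 3 × 0.518^2 × 0.482^1 = 0.387997
P(M+4) = 3 × 0.518^1 × 0.482^2 = 0.361031
P(M+6) = 0.482^3 = 0.111980
The M+2 peak is largest (0.387997); scaling to 100 gives 35.82 : 100.00 : 93.05 : 28.86.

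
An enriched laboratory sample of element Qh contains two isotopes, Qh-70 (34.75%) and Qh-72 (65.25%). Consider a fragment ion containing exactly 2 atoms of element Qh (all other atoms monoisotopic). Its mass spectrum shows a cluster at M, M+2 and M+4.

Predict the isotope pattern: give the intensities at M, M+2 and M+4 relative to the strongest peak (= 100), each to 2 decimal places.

26.63 : 100.00 : 93.88

Each Qh atom is independently Qh-70 (p = 0.3475) or Qh-72 (q = 0.6525); the cluster is the binomial expansion (p + q)^2.
P(M) = 0.3475^2 = 0.120756
P(M+2) = 2 × 0.3475^1 × 0.6525^1 = 0.453488
P(M+4) = 0.6525^2 = 0.425756
The M+2 peak is largest (0.453488); scaling to 100 gives 26.63 : 100.00 : 93.88.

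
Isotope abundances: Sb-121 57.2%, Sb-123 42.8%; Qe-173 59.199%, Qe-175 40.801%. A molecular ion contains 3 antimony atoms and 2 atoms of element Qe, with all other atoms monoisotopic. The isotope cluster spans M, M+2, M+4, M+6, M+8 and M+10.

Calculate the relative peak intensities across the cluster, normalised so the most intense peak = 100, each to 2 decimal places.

Antimony pattern (n=3): 0.18714925 : 0.42010426 : 0.31434374 : 0.07840275
Element Qe pattern (n=2): 0.35045216 : 0.48307568 : 0.16647216
Convolve the two distributions (both contribute in 2-u steps):
  M: 0.18714925×0.35045216 = 0.065587
  M+2: 0.18714925×0.48307568 + 0.42010426×0.35045216 = 0.237634
  M+4: 0.18714925×0.16647216 + 0.42010426×0.48307568 + 0.31434374×0.35045216 = 0.344260
  M+6: 0.42010426×0.16647216 + 0.31434374×0.48307568 + 0.07840275×0.35045216 = 0.249264
  M+8: 0.31434374×0.16647216 + 0.07840275×0.48307568 = 0.090204
  M+10: 0.07840275×0.16647216 = 0.013052
Scale to base peak (0.344260) = 100: 19.05 : 69.03 : 100.00 : 72.41 : 26.20 : 3.79

19.05 : 69.03 : 100.00 : 72.41 : 26.20 : 3.79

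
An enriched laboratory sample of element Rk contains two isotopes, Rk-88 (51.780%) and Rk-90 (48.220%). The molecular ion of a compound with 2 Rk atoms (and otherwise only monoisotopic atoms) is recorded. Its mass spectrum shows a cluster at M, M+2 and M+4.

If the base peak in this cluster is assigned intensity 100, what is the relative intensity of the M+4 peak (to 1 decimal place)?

(0.51780 + 0.48220)^2 gives M 0.2681, M+2 0.4994, M+4 0.2325; the largest is M+2.
P(M+2) = C(2,1) × 0.51780^1 × 0.48220^1 = 2 × 0.5178 × 0.4822 = 0.499366 (base)
P(M+4) = C(2,2) × 0.51780^0 × 0.48220^2 = 1 × 1.0000 × 0.23251684 = 0.232517
Relative intensity = 0.232517 / 0.499366 × 100 = 46.6

46.6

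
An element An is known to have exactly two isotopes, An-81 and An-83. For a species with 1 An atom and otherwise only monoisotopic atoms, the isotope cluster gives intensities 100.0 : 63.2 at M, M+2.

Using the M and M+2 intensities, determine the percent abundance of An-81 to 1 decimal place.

61.3%

Let p = fractional abundance of An-81. I(M+2)/I(M) = [C(1,1)·p^0·(1−p)] / p^1 = 1·(1−p)/p = 63.2/100.0 = 0.6320
(1−p)/p = 0.6320/1 = 0.6320  ⇒  p = 1/(1 + 0.6320) = 0.6127
An-81: 61.3%, An-83: 38.7%.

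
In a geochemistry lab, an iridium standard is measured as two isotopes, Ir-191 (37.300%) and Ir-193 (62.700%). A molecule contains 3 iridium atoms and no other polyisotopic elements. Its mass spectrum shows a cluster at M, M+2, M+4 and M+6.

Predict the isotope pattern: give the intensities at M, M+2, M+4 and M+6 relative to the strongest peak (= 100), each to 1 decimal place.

Expanding (0.37300 + 0.62700)^3:
P(M) = 0.37300^3 = 0.051895
P(M+2) = 3 × 0.37300^2 × 0.62700^1 = 0.261702
P(M+4) = 3 × 0.37300^1 × 0.62700^2 = 0.439911
P(M+6) = 0.62700^3 = 0.246492
The M+4 peak is largest (0.439911); scaling to 100 gives 11.8 : 59.5 : 100.0 : 56.0.

11.8 : 59.5 : 100.0 : 56.0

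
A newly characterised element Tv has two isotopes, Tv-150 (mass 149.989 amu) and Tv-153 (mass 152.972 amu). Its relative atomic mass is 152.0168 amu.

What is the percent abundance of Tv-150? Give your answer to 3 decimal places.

Writing the weighted mean with unknown fraction x of Tv-150:
149.989·x + 152.972·(1 − x) = 152.0168
(149.989 − 152.972)·x = 152.0168 − 152.972
x = -0.9552 / -2.983 = 0.32021 → 32.021% Tv-150, 67.979% Tv-153.

32.021%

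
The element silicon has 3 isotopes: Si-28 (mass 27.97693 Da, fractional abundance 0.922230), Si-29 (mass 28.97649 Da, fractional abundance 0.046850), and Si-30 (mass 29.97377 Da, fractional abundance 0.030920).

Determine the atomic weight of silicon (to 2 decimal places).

28.09 Da

Average mass = Σ (abundance × isotope mass) = 0.922230 × 27.97693 + 0.046850 × 28.97649 + 0.030920 × 29.97377
= 25.801164 + 1.357549 + 0.926789 = 28.085502 Da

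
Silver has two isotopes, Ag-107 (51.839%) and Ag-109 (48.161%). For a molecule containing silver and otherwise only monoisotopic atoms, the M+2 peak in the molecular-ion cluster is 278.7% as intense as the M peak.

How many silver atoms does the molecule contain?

3

For n independent Ag atoms, I(M+2)/I(M) = n · (abundance Ag-109) / (abundance Ag-107) = n · 0.48161/0.51839.
n = 2.787 × 0.51839/0.48161 = 3.00 ≈ 3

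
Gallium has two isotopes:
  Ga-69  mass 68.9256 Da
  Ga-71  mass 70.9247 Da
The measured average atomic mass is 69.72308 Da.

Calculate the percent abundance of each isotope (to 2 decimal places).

Ga-69: 60.11%, Ga-71: 39.89%

Let x be the fractional abundance of Ga-69; then Ga-71 has abundance 1 − x.
68.9256·x + 70.9247·(1 − x) = 69.72308
(68.9256 − 70.9247)·x = 69.72308 − 70.9247
x = -1.20162 / -1.9991 = 0.60108 → 60.11% Ga-69, 39.89% Ga-71.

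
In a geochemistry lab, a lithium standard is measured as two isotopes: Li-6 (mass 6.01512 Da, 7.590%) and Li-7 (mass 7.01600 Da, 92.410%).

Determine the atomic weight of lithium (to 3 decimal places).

The abundance-weighted mean is 0.07590 × 6.01512 + 0.92410 × 7.01600
= 0.456548 + 6.483486 = 6.940034 Da

6.940 Da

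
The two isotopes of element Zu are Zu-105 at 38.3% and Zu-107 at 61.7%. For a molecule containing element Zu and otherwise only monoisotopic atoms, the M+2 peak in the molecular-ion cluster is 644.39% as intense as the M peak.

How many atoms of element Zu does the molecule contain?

For n independent Zu atoms, I(M+2)/I(M) = n · (abundance Zu-107) / (abundance Zu-105) = n · 0.617/0.383.
n = 6.4439 × 0.383/0.617 = 4.00 ≈ 4

4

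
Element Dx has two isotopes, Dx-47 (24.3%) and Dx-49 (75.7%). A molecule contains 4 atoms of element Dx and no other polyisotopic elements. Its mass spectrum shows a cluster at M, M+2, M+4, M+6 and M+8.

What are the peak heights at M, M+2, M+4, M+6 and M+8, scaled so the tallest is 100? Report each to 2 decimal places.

Each Dx atom is independently Dx-47 (p = 0.243) or Dx-49 (q = 0.757); the cluster is the binomial expansion (p + q)^4.
P(M) = 0.243^4 = 0.003487
P(M+2) = 4 × 0.243^3 × 0.757^1 = 0.043448
P(M+4) = 6 × 0.243^2 × 0.757^2 = 0.203028
P(M+6) = 4 × 0.243^1 × 0.757^3 = 0.421652
P(M+8) = 0.757^4 = 0.328385
The M+6 peak is largest (0.421652); scaling to 100 gives 0.83 : 10.30 : 48.15 : 100.00 : 77.88.

0.83 : 10.30 : 48.15 : 100.00 : 77.88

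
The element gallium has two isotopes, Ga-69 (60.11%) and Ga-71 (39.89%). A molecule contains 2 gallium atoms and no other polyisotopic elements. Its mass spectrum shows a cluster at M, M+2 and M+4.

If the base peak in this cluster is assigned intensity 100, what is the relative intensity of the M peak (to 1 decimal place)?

Binomial terms of (0.6011 + 0.3989)^2: M 0.3613, M+2 0.4796, M+4 0.1591 → M+2 is the base peak.
P(M+2) = C(2,1) × 0.6011^1 × 0.3989^1 = 2 × 0.6011 × 0.3989 = 0.479558 (base)
P(M) = C(2,0) × 0.6011^2 × 0.3989^0 = 1 × 0.36132121 × 1.0000 = 0.361321
Relative intensity = 0.361321 / 0.479558 × 100 = 75.3

75.3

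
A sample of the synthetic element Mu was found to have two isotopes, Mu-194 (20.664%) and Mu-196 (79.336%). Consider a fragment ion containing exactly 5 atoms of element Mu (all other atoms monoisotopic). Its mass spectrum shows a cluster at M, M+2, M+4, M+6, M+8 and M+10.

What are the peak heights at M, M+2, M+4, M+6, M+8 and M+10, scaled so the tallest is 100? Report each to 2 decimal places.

The 5 Mu atoms are independent, so intensities follow the terms of (0.20664 + 0.79336)^5.
P(M) = 0.20664^5 = 0.000377
P(M+2) = 5 × 0.20664^4 × 0.79336^1 = 0.007233
P(M+4) = 10 × 0.20664^3 × 0.79336^2 = 0.055537
P(M+6) = 10 × 0.20664^2 × 0.79336^3 = 0.213226
P(M+8) = 5 × 0.20664^1 × 0.79336^4 = 0.409322
P(M+10) = 0.79336^5 = 0.314305
The M+8 peak is largest (0.409322); scaling to 100 gives 0.09 : 1.77 : 13.57 : 52.09 : 100.00 : 76.79.

0.09 : 1.77 : 13.57 : 52.09 : 100.00 : 76.79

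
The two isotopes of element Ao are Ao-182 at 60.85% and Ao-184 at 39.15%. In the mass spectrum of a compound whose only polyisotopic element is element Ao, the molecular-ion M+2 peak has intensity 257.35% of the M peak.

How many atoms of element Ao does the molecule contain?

4

The M+2/M ratio from n Ao atoms is n · q/p = n · 0.3915/0.6085.
n = 2.5735 × 0.6085/0.3915 = 4.00 ≈ 4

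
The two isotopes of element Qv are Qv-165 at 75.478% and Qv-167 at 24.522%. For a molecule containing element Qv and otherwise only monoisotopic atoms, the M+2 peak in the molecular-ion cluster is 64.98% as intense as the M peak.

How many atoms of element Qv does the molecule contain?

For n independent Qv atoms, I(M+2)/I(M) = n · (abundance Qv-167) / (abundance Qv-165) = n · 0.24522/0.75478.
n = 0.6498 × 0.75478/0.24522 = 2.00 ≈ 2

2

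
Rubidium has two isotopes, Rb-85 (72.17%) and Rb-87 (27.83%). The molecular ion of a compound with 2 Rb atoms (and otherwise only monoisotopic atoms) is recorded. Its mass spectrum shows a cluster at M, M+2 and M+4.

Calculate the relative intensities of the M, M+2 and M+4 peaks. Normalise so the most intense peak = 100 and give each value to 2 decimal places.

Each Rb atom is independently Rb-85 (p = 0.7217) or Rb-87 (q = 0.2783); the cluster is the binomial expansion (p + q)^2.
P(M) = 0.7217^2 = 0.520851
P(M+2) = 2 × 0.7217^1 × 0.2783^1 = 0.401698
P(M+4) = 0.2783^2 = 0.077451
The M peak is largest (0.520851); scaling to 100 gives 100.00 : 77.12 : 14.87.

100.00 : 77.12 : 14.87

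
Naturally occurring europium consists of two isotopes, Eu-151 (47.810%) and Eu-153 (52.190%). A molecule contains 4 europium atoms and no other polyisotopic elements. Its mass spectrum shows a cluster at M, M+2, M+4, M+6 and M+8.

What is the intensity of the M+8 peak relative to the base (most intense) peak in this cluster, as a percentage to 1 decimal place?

19.9%

Term probabilities: M 0.0522, M+2 0.2281, M+4 0.3736, M+6 0.2719, M+8 0.0742. Base peak = M+4.
P(M+4) = C(4,2) × 0.47810^2 × 0.52190^2 = 6 × 0.22857961 × 0.27237961 = 0.373563 (base)
P(M+8) = C(4,4) × 0.47810^0 × 0.52190^4 = 1 × 1.0000 × 0.07419065 = 0.074191
Relative intensity = 0.074191 / 0.373563 × 100 = 19.9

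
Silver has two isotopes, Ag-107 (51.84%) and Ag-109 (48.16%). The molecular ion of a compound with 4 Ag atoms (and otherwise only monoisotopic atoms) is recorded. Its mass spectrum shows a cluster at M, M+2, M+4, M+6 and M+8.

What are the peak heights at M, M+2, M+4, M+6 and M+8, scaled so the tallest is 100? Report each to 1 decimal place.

The 4 Ag atoms are independent, so intensities follow the terms of (0.5184 + 0.4816)^4.
P(M) = 0.5184^4 = 0.072220
P(M+2) = 4 × 0.5184^3 × 0.4816^1 = 0.268375
P(M+4) = 6 × 0.5184^2 × 0.4816^2 = 0.373985
P(M+6) = 4 × 0.5184^1 × 0.4816^3 = 0.231624
P(M+8) = 0.4816^4 = 0.053795
The M+4 peak is largest (0.373985); scaling to 100 gives 19.3 : 71.8 : 100.0 : 61.9 : 14.4.

19.3 : 71.8 : 100.0 : 61.9 : 14.4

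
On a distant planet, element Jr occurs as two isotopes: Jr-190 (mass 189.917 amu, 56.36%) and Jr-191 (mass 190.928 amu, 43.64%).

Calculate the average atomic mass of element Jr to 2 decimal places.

Average mass = Σ (abundance × isotope mass) = 0.5636 × 189.917 + 0.4364 × 190.928
= 107.0372 + 83.3210 = 190.3582 amu

190.36 amu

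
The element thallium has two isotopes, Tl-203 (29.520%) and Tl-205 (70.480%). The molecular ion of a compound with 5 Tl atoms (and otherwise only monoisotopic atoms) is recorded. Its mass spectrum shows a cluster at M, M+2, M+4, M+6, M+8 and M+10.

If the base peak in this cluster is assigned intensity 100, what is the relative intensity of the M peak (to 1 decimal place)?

Term probabilities: M 0.0022, M+2 0.0268, M+4 0.1278, M+6 0.3051, M+8 0.3642, M+10 0.1739. Base peak = M+8.
P(M+8) = C(5,4) × 0.29520^1 × 0.70480^4 = 5 × 0.2952 × 0.24675365 = 0.364208 (base)
P(M) = C(5,0) × 0.29520^5 × 0.70480^0 = 1 × 0.00224172 × 1.0000 = 0.002242
Relative intensity = 0.002242 / 0.364208 × 100 = 0.6

0.6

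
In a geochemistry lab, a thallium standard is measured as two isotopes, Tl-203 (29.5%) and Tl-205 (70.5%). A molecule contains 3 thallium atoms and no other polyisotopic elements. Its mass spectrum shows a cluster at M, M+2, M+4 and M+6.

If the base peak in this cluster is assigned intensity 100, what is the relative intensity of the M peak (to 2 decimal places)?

5.84

Binomial terms of (0.295 + 0.705)^3: M 0.0257, M+2 0.1841, M+4 0.4399, M+6 0.3504 → M+4 is the base peak.
P(M+4) = C(3,2) × 0.295^1 × 0.705^2 = 3 × 0.2950 × 0.497025 = 0.439867 (base)
P(M) = C(3,0) × 0.295^3 × 0.705^0 = 1 × 0.02567237 × 1.0000 = 0.025672
Relative intensity = 0.025672 / 0.439867 × 100 = 5.84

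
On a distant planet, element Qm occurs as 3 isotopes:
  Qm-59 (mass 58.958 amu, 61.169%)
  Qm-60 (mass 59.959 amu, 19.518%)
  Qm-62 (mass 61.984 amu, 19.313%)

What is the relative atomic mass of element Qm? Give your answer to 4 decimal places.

Weight each isotope mass by its fractional abundance: 0.61169 × 58.958 + 0.19518 × 59.959 + 0.19313 × 61.984
= 36.06402 + 11.70280 + 11.97097 = 59.73779 amu

59.7378 amu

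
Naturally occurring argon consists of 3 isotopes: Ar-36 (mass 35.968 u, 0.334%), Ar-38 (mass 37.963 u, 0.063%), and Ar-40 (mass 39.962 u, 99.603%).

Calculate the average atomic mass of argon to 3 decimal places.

39.947 u

The abundance-weighted mean is 0.00334 × 35.968 + 0.00063 × 37.963 + 0.99603 × 39.962
= 0.1201 + 0.0239 + 39.8034 = 39.9474 u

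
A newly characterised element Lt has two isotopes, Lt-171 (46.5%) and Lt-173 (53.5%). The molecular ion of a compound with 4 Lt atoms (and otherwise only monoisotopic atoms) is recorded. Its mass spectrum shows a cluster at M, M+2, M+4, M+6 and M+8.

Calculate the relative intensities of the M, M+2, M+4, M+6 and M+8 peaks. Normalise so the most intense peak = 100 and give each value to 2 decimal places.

12.59 : 57.94 : 100.00 : 76.70 : 22.06

Each Lt atom is independently Lt-171 (p = 0.465) or Lt-173 (q = 0.535); the cluster is the binomial expansion (p + q)^4.
P(M) = 0.465^4 = 0.046753
P(M+2) = 4 × 0.465^3 × 0.535^1 = 0.215165
P(M+4) = 6 × 0.465^2 × 0.535^2 = 0.371334
P(M+6) = 4 × 0.465^1 × 0.535^3 = 0.284822
P(M+8) = 0.535^4 = 0.081925
The M+4 peak is largest (0.371334); scaling to 100 gives 12.59 : 57.94 : 100.00 : 76.70 : 22.06.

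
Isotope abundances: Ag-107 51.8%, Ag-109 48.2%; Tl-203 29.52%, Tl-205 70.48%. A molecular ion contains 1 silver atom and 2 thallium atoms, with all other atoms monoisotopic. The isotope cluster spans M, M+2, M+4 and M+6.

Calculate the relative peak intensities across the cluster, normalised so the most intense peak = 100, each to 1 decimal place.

9.9 : 56.2 : 100.0 : 52.3

Silver pattern (n=1): 0.5180 : 0.4820
Thallium pattern (n=2): 0.08714304 : 0.41611392 : 0.49674304
Convolve the two distributions (both contribute in 2-u steps):
  M: 0.5180×0.08714304 = 0.045140
  M+2: 0.5180×0.41611392 + 0.4820×0.08714304 = 0.257550
  M+4: 0.5180×0.49674304 + 0.4820×0.41611392 = 0.457880
  M+6: 0.4820×0.49674304 = 0.239430
Scale to base peak (0.457880) = 100: 9.9 : 56.2 : 100.0 : 52.3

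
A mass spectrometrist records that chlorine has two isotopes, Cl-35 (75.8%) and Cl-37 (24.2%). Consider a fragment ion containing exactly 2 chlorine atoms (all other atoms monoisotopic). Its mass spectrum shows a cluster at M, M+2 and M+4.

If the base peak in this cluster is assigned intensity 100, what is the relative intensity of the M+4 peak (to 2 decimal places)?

10.19

Term probabilities: M 0.5746, M+2 0.3669, M+4 0.0586. Base peak = M.
P(M) = C(2,0) × 0.758^2 × 0.242^0 = 1 × 0.574564 × 1.0000 = 0.574564 (base)
P(M+4) = C(2,2) × 0.758^0 × 0.242^2 = 1 × 1.0000 × 0.058564 = 0.058564
Relative intensity = 0.058564 / 0.574564 × 100 = 10.19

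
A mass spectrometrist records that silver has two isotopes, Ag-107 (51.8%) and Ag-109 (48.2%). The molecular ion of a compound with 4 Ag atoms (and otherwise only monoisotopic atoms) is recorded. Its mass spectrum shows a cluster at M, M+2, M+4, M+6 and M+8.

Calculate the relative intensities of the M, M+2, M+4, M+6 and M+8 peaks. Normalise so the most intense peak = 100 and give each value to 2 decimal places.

The 4 Ag atoms are independent, so intensities follow the terms of (0.518 + 0.482)^4.
P(M) = 0.518^4 = 0.071998
P(M+2) = 4 × 0.518^3 × 0.482^1 = 0.267976
P(M+4) = 6 × 0.518^2 × 0.482^2 = 0.374029
P(M+6) = 4 × 0.518^1 × 0.482^3 = 0.232023
P(M+8) = 0.482^4 = 0.053974
The M+4 peak is largest (0.374029); scaling to 100 gives 19.25 : 71.65 : 100.00 : 62.03 : 14.43.

19.25 : 71.65 : 100.00 : 62.03 : 14.43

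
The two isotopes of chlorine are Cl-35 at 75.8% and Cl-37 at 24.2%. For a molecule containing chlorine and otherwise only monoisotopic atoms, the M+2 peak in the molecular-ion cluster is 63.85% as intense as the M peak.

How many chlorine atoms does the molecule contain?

2

The M+2/M ratio from n Cl atoms is n · q/p = n · 0.242/0.758.
n = 0.6385 × 0.758/0.242 = 2.00 ≈ 2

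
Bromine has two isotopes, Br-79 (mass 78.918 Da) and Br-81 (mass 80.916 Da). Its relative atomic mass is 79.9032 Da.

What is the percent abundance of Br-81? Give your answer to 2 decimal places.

Let x be the fractional abundance of Br-79; then Br-81 has abundance 1 − x.
78.918·x + 80.916·(1 − x) = 79.9032
(78.918 − 80.916)·x = 79.9032 − 80.916
x = -1.0128 / -1.998 = 0.50691 → 50.69% Br-79, 49.31% Br-81.

49.31%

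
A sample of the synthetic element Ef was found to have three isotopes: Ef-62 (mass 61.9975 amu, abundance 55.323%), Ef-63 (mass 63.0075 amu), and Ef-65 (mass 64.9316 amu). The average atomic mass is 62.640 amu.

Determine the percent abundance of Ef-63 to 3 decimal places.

Let x and y be the fractions of Ef-63 and Ef-65. Then x + y = 1 − 0.55323 = 0.44677 and 63.0075x + 64.9316y = 62.640 − 0.55323×61.9975 = 28.341123075.
Substituting: 63.0075x + 64.9316(0.44677 − x) = 28.341123075
(63.0075 − 64.9316)x = -0.668367857  ⇒  x = 0.34737, y = 0.09940
Ef-63: 34.737%, Ef-65: 9.940%.

34.737%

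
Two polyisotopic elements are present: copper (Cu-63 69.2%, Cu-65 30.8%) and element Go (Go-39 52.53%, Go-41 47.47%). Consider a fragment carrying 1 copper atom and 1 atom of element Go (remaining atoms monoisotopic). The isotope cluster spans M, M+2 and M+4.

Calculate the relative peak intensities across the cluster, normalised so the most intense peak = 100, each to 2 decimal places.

Copper pattern (n=1): 0.6920 : 0.3080
Element Go pattern (n=1): 0.5253 : 0.4747
Convolve the two distributions (both contribute in 2-u steps):
  M: 0.6920×0.5253 = 0.363508
  M+2: 0.6920×0.4747 + 0.3080×0.5253 = 0.490285
  M+4: 0.3080×0.4747 = 0.146208
Scale to base peak (0.490285) = 100: 74.14 : 100.00 : 29.82

74.14 : 100.00 : 29.82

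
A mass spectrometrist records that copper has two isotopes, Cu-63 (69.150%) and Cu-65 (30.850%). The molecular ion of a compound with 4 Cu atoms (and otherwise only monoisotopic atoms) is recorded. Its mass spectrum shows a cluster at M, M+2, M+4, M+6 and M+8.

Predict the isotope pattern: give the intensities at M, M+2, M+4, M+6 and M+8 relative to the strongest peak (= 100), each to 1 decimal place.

56.0 : 100.0 : 66.9 : 19.9 : 2.2

Expanding (0.69150 + 0.30850)^4:
P(M) = 0.69150^4 = 0.228649
P(M+2) = 4 × 0.69150^3 × 0.30850^1 = 0.408030
P(M+4) = 6 × 0.69150^2 × 0.30850^2 = 0.273052
P(M+6) = 4 × 0.69150^1 × 0.30850^3 = 0.081212
P(M+8) = 0.30850^4 = 0.009058
The M+2 peak is largest (0.408030); scaling to 100 gives 56.0 : 100.0 : 66.9 : 19.9 : 2.2.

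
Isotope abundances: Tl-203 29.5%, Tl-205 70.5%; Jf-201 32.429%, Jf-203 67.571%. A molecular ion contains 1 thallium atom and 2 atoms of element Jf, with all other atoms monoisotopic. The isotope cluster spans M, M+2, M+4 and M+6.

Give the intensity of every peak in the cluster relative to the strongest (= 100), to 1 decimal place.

Thallium pattern (n=1): 0.2950 : 0.7050
Element Jf pattern (n=2): 0.105164 : 0.43825199 : 0.456584
Convolve the two distributions (both contribute in 2-u steps):
  M: 0.2950×0.105164 = 0.031023
  M+2: 0.2950×0.43825199 + 0.7050×0.105164 = 0.203425
  M+4: 0.2950×0.456584 + 0.7050×0.43825199 = 0.443660
  M+6: 0.7050×0.456584 = 0.321892
Scale to base peak (0.443660) = 100: 7.0 : 45.9 : 100.0 : 72.6

7.0 : 45.9 : 100.0 : 72.6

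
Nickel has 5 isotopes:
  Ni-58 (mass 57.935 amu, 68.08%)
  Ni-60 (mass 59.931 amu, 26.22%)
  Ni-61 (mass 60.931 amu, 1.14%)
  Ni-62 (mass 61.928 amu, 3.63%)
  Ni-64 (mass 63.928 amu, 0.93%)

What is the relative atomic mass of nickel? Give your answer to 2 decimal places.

58.69 amu

Ar = Σ fᵢ·mᵢ = 0.6808 × 57.935 + 0.2622 × 59.931 + 0.0114 × 60.931 + 0.0363 × 61.928 + 0.0093 × 63.928
= 39.4421 + 15.7139 + 0.6946 + 2.2480 + 0.5945 = 58.6931 amu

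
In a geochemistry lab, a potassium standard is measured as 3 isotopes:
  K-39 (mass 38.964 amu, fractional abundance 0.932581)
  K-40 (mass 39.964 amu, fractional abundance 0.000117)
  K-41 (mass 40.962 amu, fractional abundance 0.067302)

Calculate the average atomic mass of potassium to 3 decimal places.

Average mass = Σ (abundance × isotope mass) = 0.932581 × 38.964 + 0.000117 × 39.964 + 0.067302 × 40.962
= 36.3371 + 0.0047 + 2.7568 = 39.0986 amu

39.099 amu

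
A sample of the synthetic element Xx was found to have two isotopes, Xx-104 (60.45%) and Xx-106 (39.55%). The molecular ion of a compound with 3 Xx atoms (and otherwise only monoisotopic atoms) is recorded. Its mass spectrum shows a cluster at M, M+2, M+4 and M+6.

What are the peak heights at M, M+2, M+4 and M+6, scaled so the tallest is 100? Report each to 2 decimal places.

50.95 : 100.00 : 65.43 : 14.27

Expanding (0.6045 + 0.3955)^3:
P(M) = 0.6045^3 = 0.220897
P(M+2) = 3 × 0.6045^2 × 0.3955^1 = 0.433571
P(M+4) = 3 × 0.6045^1 × 0.3955^2 = 0.283668
P(M+6) = 0.3955^3 = 0.061864
The M+2 peak is largest (0.433571); scaling to 100 gives 50.95 : 100.00 : 65.43 : 14.27.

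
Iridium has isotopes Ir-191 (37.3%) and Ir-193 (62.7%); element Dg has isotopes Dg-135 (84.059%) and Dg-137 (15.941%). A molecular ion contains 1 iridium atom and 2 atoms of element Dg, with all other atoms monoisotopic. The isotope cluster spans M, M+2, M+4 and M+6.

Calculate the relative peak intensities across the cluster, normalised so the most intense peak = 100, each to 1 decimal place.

48.5 : 100.0 : 32.7 : 2.9

Iridium pattern (n=1): 0.3730 : 0.6270
Element Dg pattern (n=2): 0.70659155 : 0.2679969 : 0.02541155
Convolve the two distributions (both contribute in 2-u steps):
  M: 0.3730×0.70659155 = 0.263559
  M+2: 0.3730×0.2679969 + 0.6270×0.70659155 = 0.542996
  M+4: 0.3730×0.02541155 + 0.6270×0.2679969 = 0.177513
  M+6: 0.6270×0.02541155 = 0.015933
Scale to base peak (0.542996) = 100: 48.5 : 100.0 : 32.7 : 2.9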